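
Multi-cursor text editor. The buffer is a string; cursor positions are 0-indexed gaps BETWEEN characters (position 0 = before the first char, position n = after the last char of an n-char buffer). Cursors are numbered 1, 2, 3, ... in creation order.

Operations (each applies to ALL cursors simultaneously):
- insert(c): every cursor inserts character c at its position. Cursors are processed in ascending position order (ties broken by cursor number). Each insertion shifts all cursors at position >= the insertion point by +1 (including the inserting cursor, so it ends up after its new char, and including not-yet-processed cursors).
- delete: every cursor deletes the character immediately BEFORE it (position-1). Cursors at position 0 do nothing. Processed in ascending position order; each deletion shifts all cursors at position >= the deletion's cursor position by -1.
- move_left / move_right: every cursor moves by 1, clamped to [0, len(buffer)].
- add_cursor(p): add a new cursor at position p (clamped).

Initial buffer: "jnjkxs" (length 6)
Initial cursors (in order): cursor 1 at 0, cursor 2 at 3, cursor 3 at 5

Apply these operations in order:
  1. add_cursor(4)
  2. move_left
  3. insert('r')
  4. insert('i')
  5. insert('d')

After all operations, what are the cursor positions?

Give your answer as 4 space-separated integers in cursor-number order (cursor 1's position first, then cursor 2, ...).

Answer: 3 8 16 12

Derivation:
After op 1 (add_cursor(4)): buffer="jnjkxs" (len 6), cursors c1@0 c2@3 c4@4 c3@5, authorship ......
After op 2 (move_left): buffer="jnjkxs" (len 6), cursors c1@0 c2@2 c4@3 c3@4, authorship ......
After op 3 (insert('r')): buffer="rjnrjrkrxs" (len 10), cursors c1@1 c2@4 c4@6 c3@8, authorship 1..2.4.3..
After op 4 (insert('i')): buffer="rijnrijrikrixs" (len 14), cursors c1@2 c2@6 c4@9 c3@12, authorship 11..22.44.33..
After op 5 (insert('d')): buffer="ridjnridjridkridxs" (len 18), cursors c1@3 c2@8 c4@12 c3@16, authorship 111..222.444.333..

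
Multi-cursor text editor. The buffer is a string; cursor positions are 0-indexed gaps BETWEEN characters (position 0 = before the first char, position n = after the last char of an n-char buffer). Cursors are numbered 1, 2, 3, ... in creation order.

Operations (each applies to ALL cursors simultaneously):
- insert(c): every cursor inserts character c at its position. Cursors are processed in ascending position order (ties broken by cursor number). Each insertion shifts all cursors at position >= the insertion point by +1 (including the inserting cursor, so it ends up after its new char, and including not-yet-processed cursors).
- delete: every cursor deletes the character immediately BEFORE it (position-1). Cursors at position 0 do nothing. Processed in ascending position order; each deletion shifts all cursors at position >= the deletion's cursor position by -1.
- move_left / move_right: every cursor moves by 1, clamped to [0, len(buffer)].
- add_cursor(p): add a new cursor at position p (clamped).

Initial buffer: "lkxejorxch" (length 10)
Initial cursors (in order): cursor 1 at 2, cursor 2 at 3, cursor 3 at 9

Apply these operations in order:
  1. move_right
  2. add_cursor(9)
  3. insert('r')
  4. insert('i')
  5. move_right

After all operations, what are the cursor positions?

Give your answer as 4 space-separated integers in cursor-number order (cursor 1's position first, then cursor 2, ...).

Answer: 6 9 18 16

Derivation:
After op 1 (move_right): buffer="lkxejorxch" (len 10), cursors c1@3 c2@4 c3@10, authorship ..........
After op 2 (add_cursor(9)): buffer="lkxejorxch" (len 10), cursors c1@3 c2@4 c4@9 c3@10, authorship ..........
After op 3 (insert('r')): buffer="lkxrerjorxcrhr" (len 14), cursors c1@4 c2@6 c4@12 c3@14, authorship ...1.2.....4.3
After op 4 (insert('i')): buffer="lkxrierijorxcrihri" (len 18), cursors c1@5 c2@8 c4@15 c3@18, authorship ...11.22.....44.33
After op 5 (move_right): buffer="lkxrierijorxcrihri" (len 18), cursors c1@6 c2@9 c4@16 c3@18, authorship ...11.22.....44.33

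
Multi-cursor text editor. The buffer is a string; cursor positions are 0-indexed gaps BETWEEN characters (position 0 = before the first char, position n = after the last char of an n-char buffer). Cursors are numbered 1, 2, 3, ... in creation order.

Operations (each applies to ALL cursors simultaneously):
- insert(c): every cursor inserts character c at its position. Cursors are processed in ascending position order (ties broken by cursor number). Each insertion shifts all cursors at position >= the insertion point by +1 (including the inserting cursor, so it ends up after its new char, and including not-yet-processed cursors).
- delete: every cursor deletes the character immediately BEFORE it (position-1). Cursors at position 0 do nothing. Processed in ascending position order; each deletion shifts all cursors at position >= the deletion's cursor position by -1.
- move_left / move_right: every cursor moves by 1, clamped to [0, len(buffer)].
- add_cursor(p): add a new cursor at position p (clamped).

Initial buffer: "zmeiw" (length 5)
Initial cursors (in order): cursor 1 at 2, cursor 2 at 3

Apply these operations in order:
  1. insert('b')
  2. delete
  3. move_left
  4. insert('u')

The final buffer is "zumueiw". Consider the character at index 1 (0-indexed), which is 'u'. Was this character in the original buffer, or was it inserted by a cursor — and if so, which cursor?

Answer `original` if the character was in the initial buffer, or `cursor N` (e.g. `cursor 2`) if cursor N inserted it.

Answer: cursor 1

Derivation:
After op 1 (insert('b')): buffer="zmbebiw" (len 7), cursors c1@3 c2@5, authorship ..1.2..
After op 2 (delete): buffer="zmeiw" (len 5), cursors c1@2 c2@3, authorship .....
After op 3 (move_left): buffer="zmeiw" (len 5), cursors c1@1 c2@2, authorship .....
After op 4 (insert('u')): buffer="zumueiw" (len 7), cursors c1@2 c2@4, authorship .1.2...
Authorship (.=original, N=cursor N): . 1 . 2 . . .
Index 1: author = 1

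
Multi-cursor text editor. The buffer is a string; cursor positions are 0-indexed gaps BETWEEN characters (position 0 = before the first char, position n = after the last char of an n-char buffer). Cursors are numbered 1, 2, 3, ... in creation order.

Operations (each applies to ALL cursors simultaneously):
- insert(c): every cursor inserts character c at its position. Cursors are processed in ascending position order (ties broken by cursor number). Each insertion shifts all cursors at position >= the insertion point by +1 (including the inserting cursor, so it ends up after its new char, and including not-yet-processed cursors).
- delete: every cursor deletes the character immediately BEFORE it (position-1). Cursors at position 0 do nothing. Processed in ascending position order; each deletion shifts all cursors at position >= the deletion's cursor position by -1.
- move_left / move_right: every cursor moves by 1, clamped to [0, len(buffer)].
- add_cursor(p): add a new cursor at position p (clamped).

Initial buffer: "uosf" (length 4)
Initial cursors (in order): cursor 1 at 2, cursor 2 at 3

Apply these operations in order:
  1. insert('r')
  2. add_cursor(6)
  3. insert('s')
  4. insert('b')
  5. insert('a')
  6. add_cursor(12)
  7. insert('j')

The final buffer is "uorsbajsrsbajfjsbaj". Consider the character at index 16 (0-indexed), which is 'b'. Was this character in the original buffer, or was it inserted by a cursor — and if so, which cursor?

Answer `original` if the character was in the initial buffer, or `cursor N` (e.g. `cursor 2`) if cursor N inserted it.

Answer: cursor 3

Derivation:
After op 1 (insert('r')): buffer="uorsrf" (len 6), cursors c1@3 c2@5, authorship ..1.2.
After op 2 (add_cursor(6)): buffer="uorsrf" (len 6), cursors c1@3 c2@5 c3@6, authorship ..1.2.
After op 3 (insert('s')): buffer="uorssrsfs" (len 9), cursors c1@4 c2@7 c3@9, authorship ..11.22.3
After op 4 (insert('b')): buffer="uorsbsrsbfsb" (len 12), cursors c1@5 c2@9 c3@12, authorship ..111.222.33
After op 5 (insert('a')): buffer="uorsbasrsbafsba" (len 15), cursors c1@6 c2@11 c3@15, authorship ..1111.2222.333
After op 6 (add_cursor(12)): buffer="uorsbasrsbafsba" (len 15), cursors c1@6 c2@11 c4@12 c3@15, authorship ..1111.2222.333
After op 7 (insert('j')): buffer="uorsbajsrsbajfjsbaj" (len 19), cursors c1@7 c2@13 c4@15 c3@19, authorship ..11111.22222.43333
Authorship (.=original, N=cursor N): . . 1 1 1 1 1 . 2 2 2 2 2 . 4 3 3 3 3
Index 16: author = 3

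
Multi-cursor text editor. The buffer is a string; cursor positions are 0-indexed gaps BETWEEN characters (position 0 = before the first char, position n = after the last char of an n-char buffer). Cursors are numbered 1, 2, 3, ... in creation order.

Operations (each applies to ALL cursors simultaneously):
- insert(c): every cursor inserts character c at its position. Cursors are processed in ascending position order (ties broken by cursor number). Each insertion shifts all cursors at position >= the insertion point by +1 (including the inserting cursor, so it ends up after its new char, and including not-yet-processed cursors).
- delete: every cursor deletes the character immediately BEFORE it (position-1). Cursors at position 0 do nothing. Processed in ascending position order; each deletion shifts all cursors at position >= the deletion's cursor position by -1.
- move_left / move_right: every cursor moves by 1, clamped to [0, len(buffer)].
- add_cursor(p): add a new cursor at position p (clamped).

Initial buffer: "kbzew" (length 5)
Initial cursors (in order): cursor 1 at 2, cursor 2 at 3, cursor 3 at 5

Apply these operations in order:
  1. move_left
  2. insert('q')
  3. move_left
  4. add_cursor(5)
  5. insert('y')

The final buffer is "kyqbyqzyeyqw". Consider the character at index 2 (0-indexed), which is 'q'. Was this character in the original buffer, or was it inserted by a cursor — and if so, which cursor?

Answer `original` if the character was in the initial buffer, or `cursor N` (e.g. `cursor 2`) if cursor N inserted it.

Answer: cursor 1

Derivation:
After op 1 (move_left): buffer="kbzew" (len 5), cursors c1@1 c2@2 c3@4, authorship .....
After op 2 (insert('q')): buffer="kqbqzeqw" (len 8), cursors c1@2 c2@4 c3@7, authorship .1.2..3.
After op 3 (move_left): buffer="kqbqzeqw" (len 8), cursors c1@1 c2@3 c3@6, authorship .1.2..3.
After op 4 (add_cursor(5)): buffer="kqbqzeqw" (len 8), cursors c1@1 c2@3 c4@5 c3@6, authorship .1.2..3.
After op 5 (insert('y')): buffer="kyqbyqzyeyqw" (len 12), cursors c1@2 c2@5 c4@8 c3@10, authorship .11.22.4.33.
Authorship (.=original, N=cursor N): . 1 1 . 2 2 . 4 . 3 3 .
Index 2: author = 1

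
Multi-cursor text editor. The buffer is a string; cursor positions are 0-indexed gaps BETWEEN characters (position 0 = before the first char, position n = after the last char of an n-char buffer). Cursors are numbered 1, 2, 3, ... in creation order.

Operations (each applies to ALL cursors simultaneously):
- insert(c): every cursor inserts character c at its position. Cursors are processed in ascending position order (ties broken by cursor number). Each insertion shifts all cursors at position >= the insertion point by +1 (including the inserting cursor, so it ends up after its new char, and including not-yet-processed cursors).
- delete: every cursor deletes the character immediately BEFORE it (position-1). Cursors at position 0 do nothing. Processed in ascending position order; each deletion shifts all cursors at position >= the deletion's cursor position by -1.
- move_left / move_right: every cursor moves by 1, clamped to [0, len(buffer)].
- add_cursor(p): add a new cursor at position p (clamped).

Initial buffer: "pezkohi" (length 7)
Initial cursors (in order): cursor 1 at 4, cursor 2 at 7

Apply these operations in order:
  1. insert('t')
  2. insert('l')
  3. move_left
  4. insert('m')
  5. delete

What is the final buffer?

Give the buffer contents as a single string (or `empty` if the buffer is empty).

Answer: pezktlohitl

Derivation:
After op 1 (insert('t')): buffer="pezktohit" (len 9), cursors c1@5 c2@9, authorship ....1...2
After op 2 (insert('l')): buffer="pezktlohitl" (len 11), cursors c1@6 c2@11, authorship ....11...22
After op 3 (move_left): buffer="pezktlohitl" (len 11), cursors c1@5 c2@10, authorship ....11...22
After op 4 (insert('m')): buffer="pezktmlohitml" (len 13), cursors c1@6 c2@12, authorship ....111...222
After op 5 (delete): buffer="pezktlohitl" (len 11), cursors c1@5 c2@10, authorship ....11...22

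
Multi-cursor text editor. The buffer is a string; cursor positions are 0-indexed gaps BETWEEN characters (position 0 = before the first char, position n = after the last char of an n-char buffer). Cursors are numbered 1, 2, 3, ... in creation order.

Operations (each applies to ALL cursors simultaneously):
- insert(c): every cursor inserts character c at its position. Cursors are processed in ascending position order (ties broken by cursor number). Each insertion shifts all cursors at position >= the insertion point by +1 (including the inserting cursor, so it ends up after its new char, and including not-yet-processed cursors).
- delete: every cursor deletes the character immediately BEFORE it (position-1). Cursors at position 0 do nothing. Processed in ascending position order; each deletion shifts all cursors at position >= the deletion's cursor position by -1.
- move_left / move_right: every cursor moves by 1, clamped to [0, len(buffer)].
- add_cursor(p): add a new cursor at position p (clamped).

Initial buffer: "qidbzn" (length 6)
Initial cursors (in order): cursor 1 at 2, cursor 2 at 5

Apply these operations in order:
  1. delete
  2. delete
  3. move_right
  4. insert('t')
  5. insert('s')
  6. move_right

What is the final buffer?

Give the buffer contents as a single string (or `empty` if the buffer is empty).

Answer: dtsnts

Derivation:
After op 1 (delete): buffer="qdbn" (len 4), cursors c1@1 c2@3, authorship ....
After op 2 (delete): buffer="dn" (len 2), cursors c1@0 c2@1, authorship ..
After op 3 (move_right): buffer="dn" (len 2), cursors c1@1 c2@2, authorship ..
After op 4 (insert('t')): buffer="dtnt" (len 4), cursors c1@2 c2@4, authorship .1.2
After op 5 (insert('s')): buffer="dtsnts" (len 6), cursors c1@3 c2@6, authorship .11.22
After op 6 (move_right): buffer="dtsnts" (len 6), cursors c1@4 c2@6, authorship .11.22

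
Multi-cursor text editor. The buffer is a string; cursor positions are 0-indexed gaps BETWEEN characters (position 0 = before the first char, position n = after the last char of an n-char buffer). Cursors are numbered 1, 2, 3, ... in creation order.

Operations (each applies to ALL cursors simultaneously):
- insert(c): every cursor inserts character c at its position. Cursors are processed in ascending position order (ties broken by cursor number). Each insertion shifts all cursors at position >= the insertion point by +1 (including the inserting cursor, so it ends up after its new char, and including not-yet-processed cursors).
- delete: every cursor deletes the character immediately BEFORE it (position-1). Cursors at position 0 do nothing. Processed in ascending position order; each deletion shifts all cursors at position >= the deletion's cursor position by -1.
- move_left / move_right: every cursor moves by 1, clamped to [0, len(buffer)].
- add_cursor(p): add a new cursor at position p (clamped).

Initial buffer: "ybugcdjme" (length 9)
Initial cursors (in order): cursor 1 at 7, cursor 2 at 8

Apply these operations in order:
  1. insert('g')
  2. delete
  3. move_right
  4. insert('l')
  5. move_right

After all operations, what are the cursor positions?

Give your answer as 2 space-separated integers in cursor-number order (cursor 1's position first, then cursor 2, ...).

After op 1 (insert('g')): buffer="ybugcdjgmge" (len 11), cursors c1@8 c2@10, authorship .......1.2.
After op 2 (delete): buffer="ybugcdjme" (len 9), cursors c1@7 c2@8, authorship .........
After op 3 (move_right): buffer="ybugcdjme" (len 9), cursors c1@8 c2@9, authorship .........
After op 4 (insert('l')): buffer="ybugcdjmlel" (len 11), cursors c1@9 c2@11, authorship ........1.2
After op 5 (move_right): buffer="ybugcdjmlel" (len 11), cursors c1@10 c2@11, authorship ........1.2

Answer: 10 11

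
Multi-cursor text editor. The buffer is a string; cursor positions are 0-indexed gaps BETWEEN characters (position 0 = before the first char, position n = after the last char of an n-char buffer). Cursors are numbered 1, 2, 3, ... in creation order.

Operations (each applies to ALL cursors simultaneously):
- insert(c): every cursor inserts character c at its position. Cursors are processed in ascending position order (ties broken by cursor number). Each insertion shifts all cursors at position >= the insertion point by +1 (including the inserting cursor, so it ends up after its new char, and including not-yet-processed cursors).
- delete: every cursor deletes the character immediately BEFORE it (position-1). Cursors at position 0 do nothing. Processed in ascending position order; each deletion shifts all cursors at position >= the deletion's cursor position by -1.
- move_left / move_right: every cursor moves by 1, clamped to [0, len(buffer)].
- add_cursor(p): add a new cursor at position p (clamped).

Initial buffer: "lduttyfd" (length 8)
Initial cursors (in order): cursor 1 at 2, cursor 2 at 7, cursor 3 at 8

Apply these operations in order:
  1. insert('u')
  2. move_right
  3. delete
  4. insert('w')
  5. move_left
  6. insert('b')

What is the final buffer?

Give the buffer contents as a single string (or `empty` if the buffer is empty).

After op 1 (insert('u')): buffer="lduuttyfudu" (len 11), cursors c1@3 c2@9 c3@11, authorship ..1.....2.3
After op 2 (move_right): buffer="lduuttyfudu" (len 11), cursors c1@4 c2@10 c3@11, authorship ..1.....2.3
After op 3 (delete): buffer="lduttyfu" (len 8), cursors c1@3 c2@8 c3@8, authorship ..1....2
After op 4 (insert('w')): buffer="lduwttyfuww" (len 11), cursors c1@4 c2@11 c3@11, authorship ..11....223
After op 5 (move_left): buffer="lduwttyfuww" (len 11), cursors c1@3 c2@10 c3@10, authorship ..11....223
After op 6 (insert('b')): buffer="ldubwttyfuwbbw" (len 14), cursors c1@4 c2@13 c3@13, authorship ..111....22233

Answer: ldubwttyfuwbbw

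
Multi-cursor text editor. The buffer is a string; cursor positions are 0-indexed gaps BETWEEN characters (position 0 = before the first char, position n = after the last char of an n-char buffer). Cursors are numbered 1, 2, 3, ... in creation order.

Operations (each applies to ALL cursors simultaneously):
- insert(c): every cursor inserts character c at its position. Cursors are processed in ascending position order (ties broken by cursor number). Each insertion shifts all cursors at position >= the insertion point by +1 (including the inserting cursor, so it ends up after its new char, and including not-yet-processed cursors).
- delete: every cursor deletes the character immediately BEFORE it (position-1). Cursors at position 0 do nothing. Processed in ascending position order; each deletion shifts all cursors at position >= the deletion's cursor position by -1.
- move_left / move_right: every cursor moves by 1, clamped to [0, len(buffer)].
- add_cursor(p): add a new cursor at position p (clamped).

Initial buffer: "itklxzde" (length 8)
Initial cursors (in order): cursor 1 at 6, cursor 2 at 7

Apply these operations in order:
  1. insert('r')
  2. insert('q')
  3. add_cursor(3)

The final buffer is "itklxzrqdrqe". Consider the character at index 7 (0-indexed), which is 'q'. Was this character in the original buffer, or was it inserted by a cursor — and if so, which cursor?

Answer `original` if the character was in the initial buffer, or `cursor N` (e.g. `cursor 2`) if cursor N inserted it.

After op 1 (insert('r')): buffer="itklxzrdre" (len 10), cursors c1@7 c2@9, authorship ......1.2.
After op 2 (insert('q')): buffer="itklxzrqdrqe" (len 12), cursors c1@8 c2@11, authorship ......11.22.
After op 3 (add_cursor(3)): buffer="itklxzrqdrqe" (len 12), cursors c3@3 c1@8 c2@11, authorship ......11.22.
Authorship (.=original, N=cursor N): . . . . . . 1 1 . 2 2 .
Index 7: author = 1

Answer: cursor 1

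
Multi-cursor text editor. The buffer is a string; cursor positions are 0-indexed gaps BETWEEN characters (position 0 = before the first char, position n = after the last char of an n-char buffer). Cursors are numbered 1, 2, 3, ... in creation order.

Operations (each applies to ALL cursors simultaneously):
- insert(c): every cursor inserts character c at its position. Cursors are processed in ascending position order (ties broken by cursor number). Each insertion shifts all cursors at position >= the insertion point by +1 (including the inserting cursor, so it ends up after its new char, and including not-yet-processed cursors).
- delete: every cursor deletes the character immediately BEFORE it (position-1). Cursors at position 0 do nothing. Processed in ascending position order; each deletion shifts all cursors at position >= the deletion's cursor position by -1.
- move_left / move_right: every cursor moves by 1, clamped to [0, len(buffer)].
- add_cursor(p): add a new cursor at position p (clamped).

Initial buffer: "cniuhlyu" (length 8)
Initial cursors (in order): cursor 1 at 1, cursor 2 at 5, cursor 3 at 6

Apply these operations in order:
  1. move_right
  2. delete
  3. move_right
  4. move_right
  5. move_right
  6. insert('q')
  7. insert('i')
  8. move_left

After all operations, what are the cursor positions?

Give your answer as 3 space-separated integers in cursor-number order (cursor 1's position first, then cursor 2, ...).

Answer: 5 10 10

Derivation:
After op 1 (move_right): buffer="cniuhlyu" (len 8), cursors c1@2 c2@6 c3@7, authorship ........
After op 2 (delete): buffer="ciuhu" (len 5), cursors c1@1 c2@4 c3@4, authorship .....
After op 3 (move_right): buffer="ciuhu" (len 5), cursors c1@2 c2@5 c3@5, authorship .....
After op 4 (move_right): buffer="ciuhu" (len 5), cursors c1@3 c2@5 c3@5, authorship .....
After op 5 (move_right): buffer="ciuhu" (len 5), cursors c1@4 c2@5 c3@5, authorship .....
After op 6 (insert('q')): buffer="ciuhquqq" (len 8), cursors c1@5 c2@8 c3@8, authorship ....1.23
After op 7 (insert('i')): buffer="ciuhqiuqqii" (len 11), cursors c1@6 c2@11 c3@11, authorship ....11.2323
After op 8 (move_left): buffer="ciuhqiuqqii" (len 11), cursors c1@5 c2@10 c3@10, authorship ....11.2323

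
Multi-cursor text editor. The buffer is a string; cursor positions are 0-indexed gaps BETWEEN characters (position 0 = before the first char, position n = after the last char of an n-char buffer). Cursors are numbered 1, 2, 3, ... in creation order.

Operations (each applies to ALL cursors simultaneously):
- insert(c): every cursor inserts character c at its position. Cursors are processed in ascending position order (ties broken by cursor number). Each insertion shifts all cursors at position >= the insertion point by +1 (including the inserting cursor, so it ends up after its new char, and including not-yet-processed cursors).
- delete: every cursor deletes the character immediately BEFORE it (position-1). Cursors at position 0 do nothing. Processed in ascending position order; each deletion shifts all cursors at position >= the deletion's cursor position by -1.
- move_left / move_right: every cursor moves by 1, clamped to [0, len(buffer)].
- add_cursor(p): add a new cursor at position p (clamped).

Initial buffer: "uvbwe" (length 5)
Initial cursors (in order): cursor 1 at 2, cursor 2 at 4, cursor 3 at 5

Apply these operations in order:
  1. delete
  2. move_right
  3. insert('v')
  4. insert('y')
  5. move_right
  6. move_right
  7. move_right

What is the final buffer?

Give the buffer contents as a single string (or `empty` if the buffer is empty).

After op 1 (delete): buffer="ub" (len 2), cursors c1@1 c2@2 c3@2, authorship ..
After op 2 (move_right): buffer="ub" (len 2), cursors c1@2 c2@2 c3@2, authorship ..
After op 3 (insert('v')): buffer="ubvvv" (len 5), cursors c1@5 c2@5 c3@5, authorship ..123
After op 4 (insert('y')): buffer="ubvvvyyy" (len 8), cursors c1@8 c2@8 c3@8, authorship ..123123
After op 5 (move_right): buffer="ubvvvyyy" (len 8), cursors c1@8 c2@8 c3@8, authorship ..123123
After op 6 (move_right): buffer="ubvvvyyy" (len 8), cursors c1@8 c2@8 c3@8, authorship ..123123
After op 7 (move_right): buffer="ubvvvyyy" (len 8), cursors c1@8 c2@8 c3@8, authorship ..123123

Answer: ubvvvyyy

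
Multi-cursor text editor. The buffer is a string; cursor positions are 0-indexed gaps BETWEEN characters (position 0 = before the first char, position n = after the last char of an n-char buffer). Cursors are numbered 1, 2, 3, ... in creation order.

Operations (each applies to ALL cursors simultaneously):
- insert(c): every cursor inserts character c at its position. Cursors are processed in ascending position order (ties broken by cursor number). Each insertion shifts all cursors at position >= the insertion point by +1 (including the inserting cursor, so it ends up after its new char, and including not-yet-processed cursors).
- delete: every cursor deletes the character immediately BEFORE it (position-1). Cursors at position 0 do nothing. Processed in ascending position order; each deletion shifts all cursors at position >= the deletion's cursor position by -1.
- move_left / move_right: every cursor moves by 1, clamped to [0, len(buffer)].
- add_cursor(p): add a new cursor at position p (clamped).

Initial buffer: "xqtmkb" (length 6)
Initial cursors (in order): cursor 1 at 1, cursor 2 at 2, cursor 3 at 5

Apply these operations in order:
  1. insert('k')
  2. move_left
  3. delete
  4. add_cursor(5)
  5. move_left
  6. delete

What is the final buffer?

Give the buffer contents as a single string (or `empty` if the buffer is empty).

Answer: kkkb

Derivation:
After op 1 (insert('k')): buffer="xkqktmkkb" (len 9), cursors c1@2 c2@4 c3@8, authorship .1.2...3.
After op 2 (move_left): buffer="xkqktmkkb" (len 9), cursors c1@1 c2@3 c3@7, authorship .1.2...3.
After op 3 (delete): buffer="kktmkb" (len 6), cursors c1@0 c2@1 c3@4, authorship 12..3.
After op 4 (add_cursor(5)): buffer="kktmkb" (len 6), cursors c1@0 c2@1 c3@4 c4@5, authorship 12..3.
After op 5 (move_left): buffer="kktmkb" (len 6), cursors c1@0 c2@0 c3@3 c4@4, authorship 12..3.
After op 6 (delete): buffer="kkkb" (len 4), cursors c1@0 c2@0 c3@2 c4@2, authorship 123.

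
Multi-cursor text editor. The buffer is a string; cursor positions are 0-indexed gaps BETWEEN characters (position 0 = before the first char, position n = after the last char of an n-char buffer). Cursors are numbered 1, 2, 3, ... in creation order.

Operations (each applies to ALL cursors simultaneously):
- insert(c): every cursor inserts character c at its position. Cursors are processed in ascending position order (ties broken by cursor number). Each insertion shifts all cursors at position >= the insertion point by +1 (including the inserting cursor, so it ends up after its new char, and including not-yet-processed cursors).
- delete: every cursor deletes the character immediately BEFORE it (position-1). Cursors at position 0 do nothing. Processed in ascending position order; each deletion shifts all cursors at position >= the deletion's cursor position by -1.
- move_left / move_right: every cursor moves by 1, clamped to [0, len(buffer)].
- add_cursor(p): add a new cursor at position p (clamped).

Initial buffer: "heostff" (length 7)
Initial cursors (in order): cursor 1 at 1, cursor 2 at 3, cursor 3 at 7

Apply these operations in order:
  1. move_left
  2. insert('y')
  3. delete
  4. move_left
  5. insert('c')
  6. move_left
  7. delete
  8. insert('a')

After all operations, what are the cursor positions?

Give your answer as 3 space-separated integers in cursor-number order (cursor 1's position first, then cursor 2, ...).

Answer: 1 3 8

Derivation:
After op 1 (move_left): buffer="heostff" (len 7), cursors c1@0 c2@2 c3@6, authorship .......
After op 2 (insert('y')): buffer="yheyostfyf" (len 10), cursors c1@1 c2@4 c3@9, authorship 1..2....3.
After op 3 (delete): buffer="heostff" (len 7), cursors c1@0 c2@2 c3@6, authorship .......
After op 4 (move_left): buffer="heostff" (len 7), cursors c1@0 c2@1 c3@5, authorship .......
After op 5 (insert('c')): buffer="chceostcff" (len 10), cursors c1@1 c2@3 c3@8, authorship 1.2....3..
After op 6 (move_left): buffer="chceostcff" (len 10), cursors c1@0 c2@2 c3@7, authorship 1.2....3..
After op 7 (delete): buffer="cceoscff" (len 8), cursors c1@0 c2@1 c3@5, authorship 12...3..
After op 8 (insert('a')): buffer="acaceosacff" (len 11), cursors c1@1 c2@3 c3@8, authorship 1122...33..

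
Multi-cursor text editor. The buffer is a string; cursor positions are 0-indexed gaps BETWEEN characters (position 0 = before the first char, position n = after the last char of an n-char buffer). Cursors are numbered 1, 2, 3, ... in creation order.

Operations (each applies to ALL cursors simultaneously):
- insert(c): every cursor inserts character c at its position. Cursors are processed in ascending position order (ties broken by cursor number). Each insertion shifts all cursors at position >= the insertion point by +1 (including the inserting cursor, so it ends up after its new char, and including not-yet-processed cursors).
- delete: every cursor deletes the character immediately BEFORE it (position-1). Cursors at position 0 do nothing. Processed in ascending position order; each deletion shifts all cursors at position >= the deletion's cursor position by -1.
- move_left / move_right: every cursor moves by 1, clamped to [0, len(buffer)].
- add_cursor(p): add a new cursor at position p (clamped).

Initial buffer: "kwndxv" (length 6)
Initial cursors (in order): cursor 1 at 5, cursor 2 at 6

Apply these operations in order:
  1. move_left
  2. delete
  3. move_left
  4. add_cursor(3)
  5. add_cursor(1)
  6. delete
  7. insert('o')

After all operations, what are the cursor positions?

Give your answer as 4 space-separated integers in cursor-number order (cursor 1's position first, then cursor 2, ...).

Answer: 4 4 4 4

Derivation:
After op 1 (move_left): buffer="kwndxv" (len 6), cursors c1@4 c2@5, authorship ......
After op 2 (delete): buffer="kwnv" (len 4), cursors c1@3 c2@3, authorship ....
After op 3 (move_left): buffer="kwnv" (len 4), cursors c1@2 c2@2, authorship ....
After op 4 (add_cursor(3)): buffer="kwnv" (len 4), cursors c1@2 c2@2 c3@3, authorship ....
After op 5 (add_cursor(1)): buffer="kwnv" (len 4), cursors c4@1 c1@2 c2@2 c3@3, authorship ....
After op 6 (delete): buffer="v" (len 1), cursors c1@0 c2@0 c3@0 c4@0, authorship .
After op 7 (insert('o')): buffer="oooov" (len 5), cursors c1@4 c2@4 c3@4 c4@4, authorship 1234.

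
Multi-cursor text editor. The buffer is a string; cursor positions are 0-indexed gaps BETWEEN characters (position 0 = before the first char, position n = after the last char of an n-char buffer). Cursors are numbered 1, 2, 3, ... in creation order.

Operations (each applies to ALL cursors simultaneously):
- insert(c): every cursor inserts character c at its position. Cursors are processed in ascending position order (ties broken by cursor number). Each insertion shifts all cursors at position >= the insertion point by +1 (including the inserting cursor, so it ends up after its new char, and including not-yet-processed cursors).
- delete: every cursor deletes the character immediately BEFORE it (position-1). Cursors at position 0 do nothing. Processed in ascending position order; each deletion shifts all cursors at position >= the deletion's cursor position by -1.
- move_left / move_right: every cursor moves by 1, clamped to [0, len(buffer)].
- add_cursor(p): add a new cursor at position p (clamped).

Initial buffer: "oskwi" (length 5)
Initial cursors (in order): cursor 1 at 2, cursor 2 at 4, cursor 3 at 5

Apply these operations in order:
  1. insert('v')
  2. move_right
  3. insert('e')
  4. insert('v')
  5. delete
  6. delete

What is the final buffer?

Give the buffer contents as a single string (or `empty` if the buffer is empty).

Answer: osvkwviv

Derivation:
After op 1 (insert('v')): buffer="osvkwviv" (len 8), cursors c1@3 c2@6 c3@8, authorship ..1..2.3
After op 2 (move_right): buffer="osvkwviv" (len 8), cursors c1@4 c2@7 c3@8, authorship ..1..2.3
After op 3 (insert('e')): buffer="osvkewvieve" (len 11), cursors c1@5 c2@9 c3@11, authorship ..1.1.2.233
After op 4 (insert('v')): buffer="osvkevwvievvev" (len 14), cursors c1@6 c2@11 c3@14, authorship ..1.11.2.22333
After op 5 (delete): buffer="osvkewvieve" (len 11), cursors c1@5 c2@9 c3@11, authorship ..1.1.2.233
After op 6 (delete): buffer="osvkwviv" (len 8), cursors c1@4 c2@7 c3@8, authorship ..1..2.3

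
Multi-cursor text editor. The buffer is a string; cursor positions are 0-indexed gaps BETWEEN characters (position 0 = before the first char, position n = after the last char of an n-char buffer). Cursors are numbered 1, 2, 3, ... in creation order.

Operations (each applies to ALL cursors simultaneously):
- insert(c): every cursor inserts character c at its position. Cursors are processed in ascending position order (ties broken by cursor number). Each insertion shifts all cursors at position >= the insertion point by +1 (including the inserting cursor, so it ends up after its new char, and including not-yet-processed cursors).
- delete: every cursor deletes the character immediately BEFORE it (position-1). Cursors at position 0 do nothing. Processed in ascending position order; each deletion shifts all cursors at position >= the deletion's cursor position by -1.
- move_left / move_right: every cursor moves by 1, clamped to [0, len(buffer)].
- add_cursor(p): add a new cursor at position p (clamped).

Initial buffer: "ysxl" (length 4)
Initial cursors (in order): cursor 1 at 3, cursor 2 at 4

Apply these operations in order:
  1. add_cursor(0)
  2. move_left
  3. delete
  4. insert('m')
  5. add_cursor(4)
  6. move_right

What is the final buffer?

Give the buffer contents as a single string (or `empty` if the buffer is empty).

After op 1 (add_cursor(0)): buffer="ysxl" (len 4), cursors c3@0 c1@3 c2@4, authorship ....
After op 2 (move_left): buffer="ysxl" (len 4), cursors c3@0 c1@2 c2@3, authorship ....
After op 3 (delete): buffer="yl" (len 2), cursors c3@0 c1@1 c2@1, authorship ..
After op 4 (insert('m')): buffer="mymml" (len 5), cursors c3@1 c1@4 c2@4, authorship 3.12.
After op 5 (add_cursor(4)): buffer="mymml" (len 5), cursors c3@1 c1@4 c2@4 c4@4, authorship 3.12.
After op 6 (move_right): buffer="mymml" (len 5), cursors c3@2 c1@5 c2@5 c4@5, authorship 3.12.

Answer: mymml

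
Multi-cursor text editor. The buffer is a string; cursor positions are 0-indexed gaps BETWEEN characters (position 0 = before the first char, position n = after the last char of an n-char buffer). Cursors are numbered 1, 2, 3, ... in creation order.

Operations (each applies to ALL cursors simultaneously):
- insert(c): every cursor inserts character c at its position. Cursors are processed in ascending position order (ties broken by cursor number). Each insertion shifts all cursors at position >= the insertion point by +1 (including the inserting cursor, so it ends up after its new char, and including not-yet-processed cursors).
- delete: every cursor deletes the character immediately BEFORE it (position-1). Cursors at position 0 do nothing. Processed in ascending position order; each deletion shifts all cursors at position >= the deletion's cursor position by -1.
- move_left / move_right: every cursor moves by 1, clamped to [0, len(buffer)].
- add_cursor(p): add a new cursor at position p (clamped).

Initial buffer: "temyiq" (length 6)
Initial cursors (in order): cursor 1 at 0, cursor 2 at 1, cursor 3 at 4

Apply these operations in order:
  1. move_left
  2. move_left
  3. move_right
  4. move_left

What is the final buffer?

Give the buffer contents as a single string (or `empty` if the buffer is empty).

Answer: temyiq

Derivation:
After op 1 (move_left): buffer="temyiq" (len 6), cursors c1@0 c2@0 c3@3, authorship ......
After op 2 (move_left): buffer="temyiq" (len 6), cursors c1@0 c2@0 c3@2, authorship ......
After op 3 (move_right): buffer="temyiq" (len 6), cursors c1@1 c2@1 c3@3, authorship ......
After op 4 (move_left): buffer="temyiq" (len 6), cursors c1@0 c2@0 c3@2, authorship ......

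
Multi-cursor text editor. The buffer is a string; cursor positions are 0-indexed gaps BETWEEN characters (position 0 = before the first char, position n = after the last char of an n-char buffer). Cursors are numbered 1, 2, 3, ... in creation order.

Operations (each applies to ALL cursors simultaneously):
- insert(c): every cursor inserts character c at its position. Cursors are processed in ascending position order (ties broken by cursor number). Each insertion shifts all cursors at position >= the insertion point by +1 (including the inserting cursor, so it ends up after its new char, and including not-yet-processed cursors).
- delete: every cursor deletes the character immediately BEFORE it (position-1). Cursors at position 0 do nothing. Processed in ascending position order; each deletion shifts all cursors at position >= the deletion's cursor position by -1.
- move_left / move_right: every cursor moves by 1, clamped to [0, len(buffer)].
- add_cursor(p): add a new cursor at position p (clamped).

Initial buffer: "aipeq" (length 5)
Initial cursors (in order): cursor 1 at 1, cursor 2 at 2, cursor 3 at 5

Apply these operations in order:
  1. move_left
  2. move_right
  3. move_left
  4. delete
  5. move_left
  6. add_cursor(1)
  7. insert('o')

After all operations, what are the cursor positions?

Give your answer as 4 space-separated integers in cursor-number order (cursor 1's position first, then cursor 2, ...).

Answer: 2 2 5 5

Derivation:
After op 1 (move_left): buffer="aipeq" (len 5), cursors c1@0 c2@1 c3@4, authorship .....
After op 2 (move_right): buffer="aipeq" (len 5), cursors c1@1 c2@2 c3@5, authorship .....
After op 3 (move_left): buffer="aipeq" (len 5), cursors c1@0 c2@1 c3@4, authorship .....
After op 4 (delete): buffer="ipq" (len 3), cursors c1@0 c2@0 c3@2, authorship ...
After op 5 (move_left): buffer="ipq" (len 3), cursors c1@0 c2@0 c3@1, authorship ...
After op 6 (add_cursor(1)): buffer="ipq" (len 3), cursors c1@0 c2@0 c3@1 c4@1, authorship ...
After op 7 (insert('o')): buffer="ooioopq" (len 7), cursors c1@2 c2@2 c3@5 c4@5, authorship 12.34..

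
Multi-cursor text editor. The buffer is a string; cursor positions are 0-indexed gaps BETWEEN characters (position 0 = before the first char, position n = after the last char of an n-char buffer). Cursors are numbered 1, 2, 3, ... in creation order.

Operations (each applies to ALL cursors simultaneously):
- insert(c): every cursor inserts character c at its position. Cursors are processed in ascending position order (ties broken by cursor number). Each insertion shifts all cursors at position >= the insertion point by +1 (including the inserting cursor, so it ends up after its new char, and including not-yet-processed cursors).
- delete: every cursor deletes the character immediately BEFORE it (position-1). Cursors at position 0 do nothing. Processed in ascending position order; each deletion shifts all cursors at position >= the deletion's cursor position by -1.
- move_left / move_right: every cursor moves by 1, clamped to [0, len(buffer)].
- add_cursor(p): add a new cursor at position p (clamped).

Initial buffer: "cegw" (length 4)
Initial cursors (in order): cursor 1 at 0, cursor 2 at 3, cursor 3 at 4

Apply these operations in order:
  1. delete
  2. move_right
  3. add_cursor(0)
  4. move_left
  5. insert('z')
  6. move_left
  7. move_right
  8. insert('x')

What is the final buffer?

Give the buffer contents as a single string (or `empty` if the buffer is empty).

Answer: zzxxczzxxe

Derivation:
After op 1 (delete): buffer="ce" (len 2), cursors c1@0 c2@2 c3@2, authorship ..
After op 2 (move_right): buffer="ce" (len 2), cursors c1@1 c2@2 c3@2, authorship ..
After op 3 (add_cursor(0)): buffer="ce" (len 2), cursors c4@0 c1@1 c2@2 c3@2, authorship ..
After op 4 (move_left): buffer="ce" (len 2), cursors c1@0 c4@0 c2@1 c3@1, authorship ..
After op 5 (insert('z')): buffer="zzczze" (len 6), cursors c1@2 c4@2 c2@5 c3@5, authorship 14.23.
After op 6 (move_left): buffer="zzczze" (len 6), cursors c1@1 c4@1 c2@4 c3@4, authorship 14.23.
After op 7 (move_right): buffer="zzczze" (len 6), cursors c1@2 c4@2 c2@5 c3@5, authorship 14.23.
After op 8 (insert('x')): buffer="zzxxczzxxe" (len 10), cursors c1@4 c4@4 c2@9 c3@9, authorship 1414.2323.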